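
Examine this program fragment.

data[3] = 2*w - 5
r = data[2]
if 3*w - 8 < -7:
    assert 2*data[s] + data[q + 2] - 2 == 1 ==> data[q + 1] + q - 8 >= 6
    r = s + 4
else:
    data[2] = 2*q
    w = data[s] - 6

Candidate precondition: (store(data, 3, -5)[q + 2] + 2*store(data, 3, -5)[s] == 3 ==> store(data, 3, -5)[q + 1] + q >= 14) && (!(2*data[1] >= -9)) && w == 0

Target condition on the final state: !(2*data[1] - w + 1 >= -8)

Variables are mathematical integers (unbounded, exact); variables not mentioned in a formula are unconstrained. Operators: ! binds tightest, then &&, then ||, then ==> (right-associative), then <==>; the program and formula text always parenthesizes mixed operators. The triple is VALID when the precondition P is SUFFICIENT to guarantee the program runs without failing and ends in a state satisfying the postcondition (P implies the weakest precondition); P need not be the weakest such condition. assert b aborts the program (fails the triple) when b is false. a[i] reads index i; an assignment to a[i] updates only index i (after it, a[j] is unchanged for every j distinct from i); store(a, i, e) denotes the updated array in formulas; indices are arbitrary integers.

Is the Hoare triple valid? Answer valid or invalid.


Working backward. After the program, the postcondition !(2*data[1] - w + 1 >= -8) must hold; in canonical form it is !(2*data[1] >= w - 9).
Then branch requires (data[q + 2] + 2*data[s] == 3 ==> data[q + 1] + q >= 14) && (!(2*data[1] >= w - 9)); else branch requires !(2*data[1] >= store(data, 2, 2*q)[s] - 15).
Before the if: (3*w < 1 ==> ((data[q + 2] + 2*data[s] == 3 ==> data[q + 1] + q >= 14) && (!(2*data[1] >= w - 9)))) && ((!(3*w < 1)) ==> (!(2*data[1] >= store(data, 2, 2*q)[s] - 15)))
Before r := data[2]: (3*w < 1 ==> ((data[q + 2] + 2*data[s] == 3 ==> data[q + 1] + q >= 14) && (!(2*data[1] >= w - 9)))) && ((!(3*w < 1)) ==> (!(2*data[1] >= store(data, 2, 2*q)[s] - 15)))
Before data[3] := 2*w - 5: (3*w < 1 ==> ((store(data, 3, 2*w - 5)[q + 2] + 2*store(data, 3, 2*w - 5)[s] == 3 ==> store(data, 3, 2*w - 5)[q + 1] + q >= 14) && (!(2*data[1] >= w - 9)))) && ((!(3*w < 1)) ==> (!(2*data[1] >= store(store(data, 3, 2*w - 5), 2, 2*q)[s] - 15)))
The weakest precondition is (3*w < 1 ==> ((store(data, 3, 2*w - 5)[q + 2] + 2*store(data, 3, 2*w - 5)[s] == 3 ==> store(data, 3, 2*w - 5)[q + 1] + q >= 14) && (!(2*data[1] >= w - 9)))) && ((!(3*w < 1)) ==> (!(2*data[1] >= store(store(data, 3, 2*w - 5), 2, 2*q)[s] - 15))).
Check whether (store(data, 3, -5)[q + 2] + 2*store(data, 3, -5)[s] == 3 ==> store(data, 3, -5)[q + 1] + q >= 14) && (!(2*data[1] >= -9)) && w == 0 implies it.
Every state satisfying the precondition satisfies the weakest precondition: the implication holds.
Answer: valid


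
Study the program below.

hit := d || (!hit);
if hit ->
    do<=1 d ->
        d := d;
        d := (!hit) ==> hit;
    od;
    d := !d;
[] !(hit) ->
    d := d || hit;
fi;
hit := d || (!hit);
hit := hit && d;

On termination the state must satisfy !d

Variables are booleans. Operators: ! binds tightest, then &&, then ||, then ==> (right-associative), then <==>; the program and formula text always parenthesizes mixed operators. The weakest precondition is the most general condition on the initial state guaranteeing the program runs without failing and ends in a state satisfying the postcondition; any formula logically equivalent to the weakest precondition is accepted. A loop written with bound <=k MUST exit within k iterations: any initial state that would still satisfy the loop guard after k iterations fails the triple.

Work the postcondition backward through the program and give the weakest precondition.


Working backward. After the program, !d must hold.
Before hit := hit && d: !d
Before hit := d || (!hit): !d
Then branch requires (!d) && ((!d) ==> d); else branch requires !(d || hit).
Before the if: (hit ==> ((!d) && ((!d) ==> d))) && ((!hit) ==> (!(d || hit)))
Before hit := d || (!hit): (d || (!hit)) ==> ((!d) && ((!d) ==> d))
Answer: WP = (d || (!hit)) ==> ((!d) && ((!d) ==> d))


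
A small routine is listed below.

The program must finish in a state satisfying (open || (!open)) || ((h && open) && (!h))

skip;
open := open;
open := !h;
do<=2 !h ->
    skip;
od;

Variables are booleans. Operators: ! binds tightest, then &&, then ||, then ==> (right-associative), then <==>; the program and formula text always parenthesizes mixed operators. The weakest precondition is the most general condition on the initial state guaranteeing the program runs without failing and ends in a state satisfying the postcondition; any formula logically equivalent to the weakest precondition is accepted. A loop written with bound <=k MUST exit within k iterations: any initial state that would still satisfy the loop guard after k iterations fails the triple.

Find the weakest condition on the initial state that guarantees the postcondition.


Working backward. After the program, the postcondition (open || (!open)) || ((h && open) && (!h)) must hold; in canonical form it is true.
Before the loop (bound <=2), unroll the exhaustion recursion (WP_0 = exit-now case; WP_j = one more guarded iteration, up to j = 2):
  WP_0: h
  WP_1: (!h) ==> h
  WP_2: (!h) ==> ((!h) ==> h)
So before the loop: (!h) ==> ((!h) ==> h)
Before open := !h: (!h) ==> ((!h) ==> h)
Before open := open: (!h) ==> ((!h) ==> h)
Before skip: (!h) ==> ((!h) ==> h)
Answer: WP = (!h) ==> ((!h) ==> h)


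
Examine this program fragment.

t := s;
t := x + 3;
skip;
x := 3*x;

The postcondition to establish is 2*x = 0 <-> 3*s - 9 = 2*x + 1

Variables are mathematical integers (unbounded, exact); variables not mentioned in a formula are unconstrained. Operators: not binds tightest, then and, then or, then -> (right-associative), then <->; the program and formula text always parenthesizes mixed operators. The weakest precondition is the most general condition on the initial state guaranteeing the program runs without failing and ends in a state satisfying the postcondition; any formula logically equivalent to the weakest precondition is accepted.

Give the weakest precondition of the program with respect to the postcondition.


Working backward. After the program, the postcondition 2*x = 0 <-> 3*s - 9 = 2*x + 1 must hold; in canonical form it is 2*x = 0 <-> 3*s = 2*x + 10.
Before x := 3*x: 6*x = 0 <-> 3*s = 6*x + 10
Before skip: 6*x = 0 <-> 3*s = 6*x + 10
Before t := x + 3: 6*x = 0 <-> 3*s = 6*x + 10
Before t := s: 6*x = 0 <-> 3*s = 6*x + 10
Answer: WP = 6*x = 0 <-> 3*s = 6*x + 10


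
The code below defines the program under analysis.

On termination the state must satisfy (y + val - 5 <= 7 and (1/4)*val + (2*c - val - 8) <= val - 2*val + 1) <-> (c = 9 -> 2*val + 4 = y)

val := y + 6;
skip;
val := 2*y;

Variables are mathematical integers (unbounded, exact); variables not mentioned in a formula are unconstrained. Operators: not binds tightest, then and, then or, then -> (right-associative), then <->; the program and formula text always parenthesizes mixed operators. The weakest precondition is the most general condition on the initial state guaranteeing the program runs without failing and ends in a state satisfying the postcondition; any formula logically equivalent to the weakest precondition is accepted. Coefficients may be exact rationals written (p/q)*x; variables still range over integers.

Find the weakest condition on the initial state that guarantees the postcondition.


Working backward. After the program, the postcondition (y + val - 5 <= 7 and (1/4)*val + (2*c - val - 8) <= val - 2*val + 1) <-> (c = 9 -> 2*val + 4 = y) must hold; in canonical form it is (val + y <= 12 and 2*c + (1/4)*val <= 9) <-> (c = 9 -> 2*val = y - 4).
Before val := 2*y: (3*y <= 12 and 2*c + (1/2)*y <= 9) <-> (c = 9 -> 3*y = -4)
Before skip: (3*y <= 12 and 2*c + (1/2)*y <= 9) <-> (c = 9 -> 3*y = -4)
Before val := y + 6: (3*y <= 12 and 2*c + (1/2)*y <= 9) <-> (c = 9 -> 3*y = -4)
Answer: WP = (3*y <= 12 and 2*c + (1/2)*y <= 9) <-> (c = 9 -> 3*y = -4)


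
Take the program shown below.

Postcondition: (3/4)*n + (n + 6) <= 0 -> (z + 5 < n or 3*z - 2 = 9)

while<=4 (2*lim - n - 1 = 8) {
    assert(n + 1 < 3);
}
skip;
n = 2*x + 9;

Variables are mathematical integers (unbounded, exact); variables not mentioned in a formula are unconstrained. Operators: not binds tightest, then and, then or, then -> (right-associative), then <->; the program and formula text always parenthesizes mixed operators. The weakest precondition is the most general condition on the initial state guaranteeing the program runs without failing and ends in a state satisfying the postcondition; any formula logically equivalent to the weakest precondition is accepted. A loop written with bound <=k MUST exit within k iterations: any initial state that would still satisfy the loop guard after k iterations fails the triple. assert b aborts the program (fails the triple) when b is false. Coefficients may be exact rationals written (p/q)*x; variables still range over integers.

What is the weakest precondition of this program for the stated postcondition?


Working backward. After the program, the postcondition (3/4)*n + (n + 6) <= 0 -> (z + 5 < n or 3*z - 2 = 9) must hold; in canonical form it is (7/4)*n <= -6 -> (z < n - 5 or 3*z = 11).
Before n := 2*x + 9: (7/2)*x <= -87/4 -> (z < 2*x + 4 or 3*z = 11)
Before skip: (7/2)*x <= -87/4 -> (z < 2*x + 4 or 3*z = 11)
Before the loop (bound <=4), unroll the exhaustion recursion (WP_0 = exit-now case; WP_j = one more guarded iteration, up to j = 4):
  WP_0: (not (2*lim = n + 9)) and ((7/2)*x <= -87/4 -> (z < 2*x + 4 or 3*z = 11))
  WP_1: (2*lim = n + 9 -> (n < 2 and (not (2*lim = n + 9)) and ((7/2)*x <= -87/4 -> (z < 2*x + 4 or 3*z = 11)))) and ((not (2*lim = n + 9)) -> ((7/2)*x <= -87/4 -> (z < 2*x + 4 or 3*z = 11)))
  WP_2: (2*lim = n + 9 -> (n < 2 and (2*lim = n + 9 -> (n < 2 and (not (2*lim = n + 9)) and ((7/2)*x <= -87/4 -> (z < 2*x + 4 or 3*z = 11)))) and ((not (2*lim = n + 9)) -> ((7/2)*x <= -87/4 -> (z < 2*x + 4 or 3*z = 11))))) and ((not (2*lim = n + 9)) -> ((7/2)*x <= -87/4 -> (z < 2*x + 4 or 3*z = 11)))
  WP_3: (2*lim = n + 9 -> (n < 2 and (2*lim = n + 9 -> (n < 2 and (2*lim = n + 9 -> (n < 2 and (not (2*lim = n + 9)) and ((7/2)*x <= -87/4 -> (z < 2*x + 4 or 3*z = 11)))) and ((not (2*lim = n + 9)) -> ((7/2)*x <= -87/4 -> (z < 2*x + 4 or 3*z = 11))))) and ((not (2*lim = n + 9)) -> ((7/2)*x <= -87/4 -> (z < 2*x + 4 or 3*z = 11))))) and ((not (2*lim = n + 9)) -> ((7/2)*x <= -87/4 -> (z < 2*x + 4 or 3*z = 11)))
  WP_4: (2*lim = n + 9 -> (n < 2 and (2*lim = n + 9 -> (n < 2 and (2*lim = n + 9 -> (n < 2 and (2*lim = n + 9 -> (n < 2 and (not (2*lim = n + 9)) and ((7/2)*x <= -87/4 -> (z < 2*x + 4 or 3*z = 11)))) and ((not (2*lim = n + 9)) -> ((7/2)*x <= -87/4 -> (z < 2*x + 4 or 3*z = 11))))) and ((not (2*lim = n + 9)) -> ((7/2)*x <= -87/4 -> (z < 2*x + 4 or 3*z = 11))))) and ((not (2*lim = n + 9)) -> ((7/2)*x <= -87/4 -> (z < 2*x + 4 or 3*z = 11))))) and ((not (2*lim = n + 9)) -> ((7/2)*x <= -87/4 -> (z < 2*x + 4 or 3*z = 11)))
So before the loop: (2*lim = n + 9 -> (n < 2 and (2*lim = n + 9 -> (n < 2 and (2*lim = n + 9 -> (n < 2 and (2*lim = n + 9 -> (n < 2 and (not (2*lim = n + 9)) and ((7/2)*x <= -87/4 -> (z < 2*x + 4 or 3*z = 11)))) and ((not (2*lim = n + 9)) -> ((7/2)*x <= -87/4 -> (z < 2*x + 4 or 3*z = 11))))) and ((not (2*lim = n + 9)) -> ((7/2)*x <= -87/4 -> (z < 2*x + 4 or 3*z = 11))))) and ((not (2*lim = n + 9)) -> ((7/2)*x <= -87/4 -> (z < 2*x + 4 or 3*z = 11))))) and ((not (2*lim = n + 9)) -> ((7/2)*x <= -87/4 -> (z < 2*x + 4 or 3*z = 11)))
Answer: WP = (2*lim = n + 9 -> (n < 2 and (2*lim = n + 9 -> (n < 2 and (2*lim = n + 9 -> (n < 2 and (2*lim = n + 9 -> (n < 2 and (not (2*lim = n + 9)) and ((7/2)*x <= -87/4 -> (z < 2*x + 4 or 3*z = 11)))) and ((not (2*lim = n + 9)) -> ((7/2)*x <= -87/4 -> (z < 2*x + 4 or 3*z = 11))))) and ((not (2*lim = n + 9)) -> ((7/2)*x <= -87/4 -> (z < 2*x + 4 or 3*z = 11))))) and ((not (2*lim = n + 9)) -> ((7/2)*x <= -87/4 -> (z < 2*x + 4 or 3*z = 11))))) and ((not (2*lim = n + 9)) -> ((7/2)*x <= -87/4 -> (z < 2*x + 4 or 3*z = 11)))


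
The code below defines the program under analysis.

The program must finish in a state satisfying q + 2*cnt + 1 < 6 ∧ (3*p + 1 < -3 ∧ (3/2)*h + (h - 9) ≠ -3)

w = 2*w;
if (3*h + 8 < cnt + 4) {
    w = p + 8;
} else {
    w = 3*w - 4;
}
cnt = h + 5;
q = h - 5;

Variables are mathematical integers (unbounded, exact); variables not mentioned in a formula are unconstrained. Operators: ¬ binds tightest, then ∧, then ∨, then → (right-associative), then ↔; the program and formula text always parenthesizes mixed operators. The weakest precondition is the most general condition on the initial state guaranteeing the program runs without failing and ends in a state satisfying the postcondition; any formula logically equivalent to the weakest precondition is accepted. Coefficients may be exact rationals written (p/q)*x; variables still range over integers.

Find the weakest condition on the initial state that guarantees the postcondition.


Working backward. After the program, the postcondition q + 2*cnt + 1 < 6 ∧ (3*p + 1 < -3 ∧ (3/2)*h + (h - 9) ≠ -3) must hold; in canonical form it is 2*cnt + q < 5 ∧ 3*p < -4 ∧ (5/2)*h ≠ 6.
Before q := h - 5: 2*cnt + h < 10 ∧ 3*p < -4 ∧ (5/2)*h ≠ 6
Before cnt := h + 5: 3*h < 0 ∧ 3*p < -4 ∧ (5/2)*h ≠ 6
Then branch requires 3*h < 0 ∧ 3*p < -4 ∧ (5/2)*h ≠ 6; else branch requires 3*h < 0 ∧ 3*p < -4 ∧ (5/2)*h ≠ 6.
Before the if: (3*h < cnt - 4 → (3*h < 0 ∧ 3*p < -4 ∧ (5/2)*h ≠ 6)) ∧ ((¬(3*h < cnt - 4)) → (3*h < 0 ∧ 3*p < -4 ∧ (5/2)*h ≠ 6))
Before w := 2*w: (3*h < cnt - 4 → (3*h < 0 ∧ 3*p < -4 ∧ (5/2)*h ≠ 6)) ∧ ((¬(3*h < cnt - 4)) → (3*h < 0 ∧ 3*p < -4 ∧ (5/2)*h ≠ 6))
Answer: WP = (3*h < cnt - 4 → (3*h < 0 ∧ 3*p < -4 ∧ (5/2)*h ≠ 6)) ∧ ((¬(3*h < cnt - 4)) → (3*h < 0 ∧ 3*p < -4 ∧ (5/2)*h ≠ 6))


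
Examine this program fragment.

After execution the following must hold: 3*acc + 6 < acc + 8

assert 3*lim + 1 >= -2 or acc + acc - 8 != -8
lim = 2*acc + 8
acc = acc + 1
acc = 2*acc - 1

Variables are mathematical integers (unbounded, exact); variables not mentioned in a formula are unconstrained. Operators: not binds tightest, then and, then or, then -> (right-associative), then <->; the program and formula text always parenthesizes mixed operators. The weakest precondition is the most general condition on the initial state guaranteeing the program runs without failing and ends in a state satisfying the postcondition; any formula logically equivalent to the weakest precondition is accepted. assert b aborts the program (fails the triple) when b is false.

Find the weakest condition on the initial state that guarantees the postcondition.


Working backward. After the program, the postcondition 3*acc + 6 < acc + 8 must hold; in canonical form it is 2*acc < 2.
Before acc := 2*acc - 1: 4*acc < 4
Before acc := acc + 1: 4*acc < 0
Before lim := 2*acc + 8: 4*acc < 0
Before assert 3*lim + 1 >= -2 or acc + acc - 8 != -8: (3*lim >= -3 or 2*acc != 0) and 4*acc < 0
Answer: WP = (3*lim >= -3 or 2*acc != 0) and 4*acc < 0


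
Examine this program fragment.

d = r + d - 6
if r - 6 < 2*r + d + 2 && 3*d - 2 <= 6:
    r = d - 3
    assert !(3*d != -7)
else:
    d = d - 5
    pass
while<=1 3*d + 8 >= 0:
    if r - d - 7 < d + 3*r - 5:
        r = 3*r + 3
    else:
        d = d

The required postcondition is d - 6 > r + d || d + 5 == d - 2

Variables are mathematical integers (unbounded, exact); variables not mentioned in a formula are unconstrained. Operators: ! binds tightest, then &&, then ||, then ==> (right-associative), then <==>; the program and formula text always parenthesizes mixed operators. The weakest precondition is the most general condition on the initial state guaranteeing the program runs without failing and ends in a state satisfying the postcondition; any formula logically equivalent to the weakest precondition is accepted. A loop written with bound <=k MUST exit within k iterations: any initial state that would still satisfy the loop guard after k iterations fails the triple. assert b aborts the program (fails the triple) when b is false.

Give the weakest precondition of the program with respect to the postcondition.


Working backward. After the program, the postcondition d - 6 > r + d || d + 5 == d - 2 must hold; in canonical form it is r < -6.
Before the loop (bound <=1), unroll the exhaustion recursion (WP_0 = exit-now case; WP_j = one more guarded iteration, up to j = 1):
  WP_0: (!(3*d >= -8)) && r < -6
  WP_1: (3*d >= -8 ==> ((2*d + 2*r > -2 ==> ((!(3*d >= -8)) && 3*r < -9)) && ((!(2*d + 2*r > -2)) ==> ((!(3*d >= -8)) && r < -6)))) && ((!(3*d >= -8)) ==> r < -6)
So before the loop: (3*d >= -8 ==> ((2*d + 2*r > -2 ==> ((!(3*d >= -8)) && 3*r < -9)) && ((!(2*d + 2*r > -2)) ==> ((!(3*d >= -8)) && r < -6)))) && ((!(3*d >= -8)) ==> r < -6)
Then branch requires (!(3*d != -7)) && (3*d >= -8 ==> ((4*d > 4 ==> ((!(3*d >= -8)) && 3*d < 0)) && ((!(4*d > 4)) ==> ((!(3*d >= -8)) && d < -3)))) && ((!(3*d >= -8)) ==> d < -3); else branch requires (3*d >= 7 ==> ((2*d + 2*r > 8 ==> ((!(3*d >= 7)) && 3*r < -9)) && ((!(2*d + 2*r > 8)) ==> ((!(3*d >= 7)) && r < -6)))) && ((!(3*d >= 7)) ==> r < -6).
Before the if: ((d + r > -8 && 3*d <= 8) ==> ((!(3*d != -7)) && (3*d >= -8 ==> ((4*d > 4 ==> ((!(3*d >= -8)) && 3*d < 0)) && ((!(4*d > 4)) ==> ((!(3*d >= -8)) && d < -3)))) && ((!(3*d >= -8)) ==> d < -3))) && ((!(d + r > -8 && 3*d <= 8)) ==> ((3*d >= 7 ==> ((2*d + 2*r > 8 ==> ((!(3*d >= 7)) && 3*r < -9)) && ((!(2*d + 2*r > 8)) ==> ((!(3*d >= 7)) && r < -6)))) && ((!(3*d >= 7)) ==> r < -6)))
Before d := r + d - 6: ((d + 2*r > -2 && 3*d + 3*r <= 26) ==> ((!(3*d + 3*r != 11)) && (3*d + 3*r >= 10 ==> ((4*d + 4*r > 28 ==> ((!(3*d + 3*r >= 10)) && 3*d + 3*r < 18)) && ((!(4*d + 4*r > 28)) ==> ((!(3*d + 3*r >= 10)) && d + r < 3)))) && ((!(3*d + 3*r >= 10)) ==> d + r < 3))) && ((!(d + 2*r > -2 && 3*d + 3*r <= 26)) ==> ((3*d + 3*r >= 25 ==> ((2*d + 4*r > 20 ==> ((!(3*d + 3*r >= 25)) && 3*r < -9)) && ((!(2*d + 4*r > 20)) ==> ((!(3*d + 3*r >= 25)) && r < -6)))) && ((!(3*d + 3*r >= 25)) ==> r < -6)))
Answer: WP = ((d + 2*r > -2 && 3*d + 3*r <= 26) ==> ((!(3*d + 3*r != 11)) && (3*d + 3*r >= 10 ==> ((4*d + 4*r > 28 ==> ((!(3*d + 3*r >= 10)) && 3*d + 3*r < 18)) && ((!(4*d + 4*r > 28)) ==> ((!(3*d + 3*r >= 10)) && d + r < 3)))) && ((!(3*d + 3*r >= 10)) ==> d + r < 3))) && ((!(d + 2*r > -2 && 3*d + 3*r <= 26)) ==> ((3*d + 3*r >= 25 ==> ((2*d + 4*r > 20 ==> ((!(3*d + 3*r >= 25)) && 3*r < -9)) && ((!(2*d + 4*r > 20)) ==> ((!(3*d + 3*r >= 25)) && r < -6)))) && ((!(3*d + 3*r >= 25)) ==> r < -6)))


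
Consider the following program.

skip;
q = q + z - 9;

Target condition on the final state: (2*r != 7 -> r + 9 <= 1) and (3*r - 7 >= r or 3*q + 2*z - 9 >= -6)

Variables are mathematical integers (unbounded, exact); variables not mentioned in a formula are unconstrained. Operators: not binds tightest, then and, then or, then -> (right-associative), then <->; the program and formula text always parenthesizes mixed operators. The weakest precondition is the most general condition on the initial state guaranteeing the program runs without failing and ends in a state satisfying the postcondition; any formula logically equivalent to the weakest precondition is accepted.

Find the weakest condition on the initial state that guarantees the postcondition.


Working backward. After the program, the postcondition (2*r != 7 -> r + 9 <= 1) and (3*r - 7 >= r or 3*q + 2*z - 9 >= -6) must hold; in canonical form it is (2*r != 7 -> r <= -8) and (2*r >= 7 or 3*q + 2*z >= 3).
Before q := q + z - 9: (2*r != 7 -> r <= -8) and (2*r >= 7 or 3*q + 5*z >= 30)
Before skip: (2*r != 7 -> r <= -8) and (2*r >= 7 or 3*q + 5*z >= 30)
Answer: WP = (2*r != 7 -> r <= -8) and (2*r >= 7 or 3*q + 5*z >= 30)


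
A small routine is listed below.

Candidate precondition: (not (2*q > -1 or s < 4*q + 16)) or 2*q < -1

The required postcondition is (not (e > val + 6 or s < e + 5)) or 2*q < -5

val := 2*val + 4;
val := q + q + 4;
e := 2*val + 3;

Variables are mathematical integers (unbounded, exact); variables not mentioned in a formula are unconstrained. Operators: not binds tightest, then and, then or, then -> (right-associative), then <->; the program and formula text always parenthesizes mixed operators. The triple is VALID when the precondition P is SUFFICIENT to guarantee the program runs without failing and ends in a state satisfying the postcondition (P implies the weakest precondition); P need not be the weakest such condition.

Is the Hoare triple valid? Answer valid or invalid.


Working backward. After the program, (not (e > val + 6 or s < e + 5)) or 2*q < -5 must hold.
Before e := 2*val + 3: (not (val > 3 or s < 2*val + 8)) or 2*q < -5
Before val := q + q + 4: (not (2*q > -1 or s < 4*q + 16)) or 2*q < -5
Before val := 2*val + 4: (not (2*q > -1 or s < 4*q + 16)) or 2*q < -5
The weakest precondition is (not (2*q > -1 or s < 4*q + 16)) or 2*q < -5.
Check whether (not (2*q > -1 or s < 4*q + 16)) or 2*q < -1 implies it.
Countermodel: at the initial state q = -2, s = 7, the precondition holds but the weakest precondition fails.
Answer: invalid


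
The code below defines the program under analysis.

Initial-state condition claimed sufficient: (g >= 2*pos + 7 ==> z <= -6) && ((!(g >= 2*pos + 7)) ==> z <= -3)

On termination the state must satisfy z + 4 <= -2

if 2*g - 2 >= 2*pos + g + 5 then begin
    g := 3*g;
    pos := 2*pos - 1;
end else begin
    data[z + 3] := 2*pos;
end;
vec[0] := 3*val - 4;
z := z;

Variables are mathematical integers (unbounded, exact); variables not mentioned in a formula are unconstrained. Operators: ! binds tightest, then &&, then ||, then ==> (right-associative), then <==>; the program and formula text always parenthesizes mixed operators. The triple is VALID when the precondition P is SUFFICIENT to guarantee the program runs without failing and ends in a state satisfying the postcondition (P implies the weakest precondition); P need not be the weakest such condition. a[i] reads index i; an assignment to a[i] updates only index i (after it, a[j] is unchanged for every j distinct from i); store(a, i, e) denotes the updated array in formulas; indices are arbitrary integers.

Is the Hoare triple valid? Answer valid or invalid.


Working backward. After the program, the postcondition z + 4 <= -2 must hold; in canonical form it is z <= -6.
Before z := z: z <= -6
Before vec[0] := 3*val - 4: z <= -6
Then branch requires z <= -6; else branch requires z <= -6.
Before the if: (g >= 2*pos + 7 ==> z <= -6) && ((!(g >= 2*pos + 7)) ==> z <= -6)
The weakest precondition is (g >= 2*pos + 7 ==> z <= -6) && ((!(g >= 2*pos + 7)) ==> z <= -6).
Check whether (g >= 2*pos + 7 ==> z <= -6) && ((!(g >= 2*pos + 7)) ==> z <= -3) implies it.
Countermodel: at the initial state g = 6, pos = 0, z = -5, the precondition holds but the weakest precondition fails.
Answer: invalid


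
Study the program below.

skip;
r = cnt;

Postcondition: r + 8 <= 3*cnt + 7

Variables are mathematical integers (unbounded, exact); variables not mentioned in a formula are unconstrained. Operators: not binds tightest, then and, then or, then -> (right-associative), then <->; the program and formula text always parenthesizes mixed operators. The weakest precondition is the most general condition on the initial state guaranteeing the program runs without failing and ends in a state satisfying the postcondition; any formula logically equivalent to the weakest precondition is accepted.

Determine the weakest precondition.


Working backward. After the program, the postcondition r + 8 <= 3*cnt + 7 must hold; in canonical form it is r <= 3*cnt - 1.
Before r := cnt: 2*cnt >= 1
Before skip: 2*cnt >= 1
Answer: WP = 2*cnt >= 1


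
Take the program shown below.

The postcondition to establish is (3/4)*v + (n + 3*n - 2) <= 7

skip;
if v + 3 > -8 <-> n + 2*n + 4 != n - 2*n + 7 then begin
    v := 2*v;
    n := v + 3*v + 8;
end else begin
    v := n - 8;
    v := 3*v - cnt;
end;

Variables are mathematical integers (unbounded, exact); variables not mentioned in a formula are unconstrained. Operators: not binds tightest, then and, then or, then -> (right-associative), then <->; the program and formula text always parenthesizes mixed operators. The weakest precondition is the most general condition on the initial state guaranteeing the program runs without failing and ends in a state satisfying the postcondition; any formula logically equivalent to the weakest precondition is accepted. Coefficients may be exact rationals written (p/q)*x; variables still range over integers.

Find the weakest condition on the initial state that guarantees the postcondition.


Working backward. After the program, the postcondition (3/4)*v + (n + 3*n - 2) <= 7 must hold; in canonical form it is 4*n + (3/4)*v <= 9.
Then branch requires (67/2)*v <= -23; else branch requires (25/4)*n <= (3/4)*cnt + 27.
Before the if: ((v > -11 <-> 4*n != 3) -> (67/2)*v <= -23) and ((not (v > -11 <-> 4*n != 3)) -> (25/4)*n <= (3/4)*cnt + 27)
Before skip: ((v > -11 <-> 4*n != 3) -> (67/2)*v <= -23) and ((not (v > -11 <-> 4*n != 3)) -> (25/4)*n <= (3/4)*cnt + 27)
Answer: WP = ((v > -11 <-> 4*n != 3) -> (67/2)*v <= -23) and ((not (v > -11 <-> 4*n != 3)) -> (25/4)*n <= (3/4)*cnt + 27)


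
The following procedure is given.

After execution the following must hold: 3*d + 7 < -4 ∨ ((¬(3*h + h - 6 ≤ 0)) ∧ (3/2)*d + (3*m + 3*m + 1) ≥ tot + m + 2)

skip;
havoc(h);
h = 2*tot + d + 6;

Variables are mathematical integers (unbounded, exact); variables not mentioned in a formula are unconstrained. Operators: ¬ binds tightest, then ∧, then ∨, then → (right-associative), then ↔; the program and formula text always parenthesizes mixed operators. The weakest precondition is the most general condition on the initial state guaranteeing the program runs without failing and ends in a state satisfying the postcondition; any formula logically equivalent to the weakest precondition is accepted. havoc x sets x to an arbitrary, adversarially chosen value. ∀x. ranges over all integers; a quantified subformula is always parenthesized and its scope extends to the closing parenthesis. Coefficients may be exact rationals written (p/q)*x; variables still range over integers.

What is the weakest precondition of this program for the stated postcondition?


Working backward. After the program, the postcondition 3*d + 7 < -4 ∨ ((¬(3*h + h - 6 ≤ 0)) ∧ (3/2)*d + (3*m + 3*m + 1) ≥ tot + m + 2) must hold; in canonical form it is 3*d < -11 ∨ ((¬(4*h ≤ 6)) ∧ (3/2)*d + 5*m ≥ tot + 1).
Before h := 2*tot + d + 6: 3*d < -11 ∨ ((¬(4*d + 8*tot ≤ -18)) ∧ (3/2)*d + 5*m ≥ tot + 1)
Before havoc h: 3*d < -11 ∨ ((¬(4*d + 8*tot ≤ -18)) ∧ (3/2)*d + 5*m ≥ tot + 1)
Before skip: 3*d < -11 ∨ ((¬(4*d + 8*tot ≤ -18)) ∧ (3/2)*d + 5*m ≥ tot + 1)
Answer: WP = 3*d < -11 ∨ ((¬(4*d + 8*tot ≤ -18)) ∧ (3/2)*d + 5*m ≥ tot + 1)


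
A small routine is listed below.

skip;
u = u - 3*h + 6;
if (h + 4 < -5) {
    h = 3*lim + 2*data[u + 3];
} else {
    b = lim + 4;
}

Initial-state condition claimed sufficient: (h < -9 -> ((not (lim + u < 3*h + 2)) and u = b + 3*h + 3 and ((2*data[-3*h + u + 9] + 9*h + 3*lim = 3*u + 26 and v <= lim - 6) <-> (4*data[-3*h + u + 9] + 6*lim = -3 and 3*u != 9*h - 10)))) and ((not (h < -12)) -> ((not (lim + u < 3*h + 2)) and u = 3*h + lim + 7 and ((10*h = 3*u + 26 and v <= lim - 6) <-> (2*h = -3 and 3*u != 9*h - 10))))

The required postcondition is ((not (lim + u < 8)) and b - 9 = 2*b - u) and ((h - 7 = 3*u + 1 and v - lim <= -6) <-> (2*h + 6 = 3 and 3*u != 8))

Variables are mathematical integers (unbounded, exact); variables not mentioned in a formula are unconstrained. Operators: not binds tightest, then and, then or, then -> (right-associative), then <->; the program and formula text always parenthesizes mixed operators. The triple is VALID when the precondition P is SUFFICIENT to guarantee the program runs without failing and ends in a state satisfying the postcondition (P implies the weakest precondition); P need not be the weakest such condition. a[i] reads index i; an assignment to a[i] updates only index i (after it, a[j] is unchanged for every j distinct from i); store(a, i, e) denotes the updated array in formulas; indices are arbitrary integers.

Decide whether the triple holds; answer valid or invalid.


Working backward. After the program, the postcondition ((not (lim + u < 8)) and b - 9 = 2*b - u) and ((h - 7 = 3*u + 1 and v - lim <= -6) <-> (2*h + 6 = 3 and 3*u != 8)) must hold; in canonical form it is (not (lim + u < 8)) and u = b + 9 and ((h = 3*u + 8 and v <= lim - 6) <-> (2*h = -3 and 3*u != 8)).
Then branch requires (not (lim + u < 8)) and u = b + 9 and ((2*data[u + 3] + 3*lim = 3*u + 8 and v <= lim - 6) <-> (4*data[u + 3] + 6*lim = -3 and 3*u != 8)); else branch requires (not (lim + u < 8)) and u = lim + 13 and ((h = 3*u + 8 and v <= lim - 6) <-> (2*h = -3 and 3*u != 8)).
Before the if: (h < -9 -> ((not (lim + u < 8)) and u = b + 9 and ((2*data[u + 3] + 3*lim = 3*u + 8 and v <= lim - 6) <-> (4*data[u + 3] + 6*lim = -3 and 3*u != 8)))) and ((not (h < -9)) -> ((not (lim + u < 8)) and u = lim + 13 and ((h = 3*u + 8 and v <= lim - 6) <-> (2*h = -3 and 3*u != 8))))
Before u := u - 3*h + 6: (h < -9 -> ((not (lim + u < 3*h + 2)) and u = b + 3*h + 3 and ((2*data[-3*h + u + 9] + 9*h + 3*lim = 3*u + 26 and v <= lim - 6) <-> (4*data[-3*h + u + 9] + 6*lim = -3 and 3*u != 9*h - 10)))) and ((not (h < -9)) -> ((not (lim + u < 3*h + 2)) and u = 3*h + lim + 7 and ((10*h = 3*u + 26 and v <= lim - 6) <-> (2*h = -3 and 3*u != 9*h - 10))))
Before skip: (h < -9 -> ((not (lim + u < 3*h + 2)) and u = b + 3*h + 3 and ((2*data[-3*h + u + 9] + 9*h + 3*lim = 3*u + 26 and v <= lim - 6) <-> (4*data[-3*h + u + 9] + 6*lim = -3 and 3*u != 9*h - 10)))) and ((not (h < -9)) -> ((not (lim + u < 3*h + 2)) and u = 3*h + lim + 7 and ((10*h = 3*u + 26 and v <= lim - 6) <-> (2*h = -3 and 3*u != 9*h - 10))))
The weakest precondition is (h < -9 -> ((not (lim + u < 3*h + 2)) and u = b + 3*h + 3 and ((2*data[-3*h + u + 9] + 9*h + 3*lim = 3*u + 26 and v <= lim - 6) <-> (4*data[-3*h + u + 9] + 6*lim = -3 and 3*u != 9*h - 10)))) and ((not (h < -9)) -> ((not (lim + u < 3*h + 2)) and u = 3*h + lim + 7 and ((10*h = 3*u + 26 and v <= lim - 6) <-> (2*h = -3 and 3*u != 9*h - 10)))).
Check whether (h < -9 -> ((not (lim + u < 3*h + 2)) and u = b + 3*h + 3 and ((2*data[-3*h + u + 9] + 9*h + 3*lim = 3*u + 26 and v <= lim - 6) <-> (4*data[-3*h + u + 9] + 6*lim = -3 and 3*u != 9*h - 10)))) and ((not (h < -12)) -> ((not (lim + u < 3*h + 2)) and u = 3*h + lim + 7 and ((10*h = 3*u + 26 and v <= lim - 6) <-> (2*h = -3 and 3*u != 9*h - 10)))) implies it.
Every state satisfying the precondition satisfies the weakest precondition: the implication holds.
Answer: valid


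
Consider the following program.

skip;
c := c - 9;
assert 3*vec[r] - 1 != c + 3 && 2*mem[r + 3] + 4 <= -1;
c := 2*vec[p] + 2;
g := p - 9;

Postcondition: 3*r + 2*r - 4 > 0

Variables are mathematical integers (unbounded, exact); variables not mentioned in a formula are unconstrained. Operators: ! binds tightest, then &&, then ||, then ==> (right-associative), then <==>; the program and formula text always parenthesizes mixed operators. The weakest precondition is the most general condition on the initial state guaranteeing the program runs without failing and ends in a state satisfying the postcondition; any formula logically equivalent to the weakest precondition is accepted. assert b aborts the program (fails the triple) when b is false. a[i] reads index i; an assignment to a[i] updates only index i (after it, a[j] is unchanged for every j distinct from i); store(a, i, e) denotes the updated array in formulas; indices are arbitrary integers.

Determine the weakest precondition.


Working backward. After the program, the postcondition 3*r + 2*r - 4 > 0 must hold; in canonical form it is 5*r > 4.
Before g := p - 9: 5*r > 4
Before c := 2*vec[p] + 2: 5*r > 4
Before assert 3*vec[r] - 1 != c + 3 && 2*mem[r + 3] + 4 <= -1: 3*vec[r] != c + 4 && 2*mem[r + 3] <= -5 && 5*r > 4
Before c := c - 9: 3*vec[r] != c - 5 && 2*mem[r + 3] <= -5 && 5*r > 4
Before skip: 3*vec[r] != c - 5 && 2*mem[r + 3] <= -5 && 5*r > 4
Answer: WP = 3*vec[r] != c - 5 && 2*mem[r + 3] <= -5 && 5*r > 4


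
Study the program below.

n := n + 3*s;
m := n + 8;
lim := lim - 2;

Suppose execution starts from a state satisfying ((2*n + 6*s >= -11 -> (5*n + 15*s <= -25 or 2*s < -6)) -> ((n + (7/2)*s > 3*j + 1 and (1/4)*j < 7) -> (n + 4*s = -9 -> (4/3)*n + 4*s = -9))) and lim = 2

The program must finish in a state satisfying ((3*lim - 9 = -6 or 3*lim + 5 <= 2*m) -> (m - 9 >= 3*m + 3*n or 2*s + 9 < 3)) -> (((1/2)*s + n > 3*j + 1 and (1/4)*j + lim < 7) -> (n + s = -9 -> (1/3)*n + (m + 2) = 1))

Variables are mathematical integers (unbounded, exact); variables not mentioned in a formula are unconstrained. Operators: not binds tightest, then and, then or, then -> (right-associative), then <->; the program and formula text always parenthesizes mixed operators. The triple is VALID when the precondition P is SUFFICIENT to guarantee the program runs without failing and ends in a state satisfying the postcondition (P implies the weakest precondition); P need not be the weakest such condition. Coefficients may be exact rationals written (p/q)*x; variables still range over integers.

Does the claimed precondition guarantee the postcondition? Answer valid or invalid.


Working backward. After the program, the postcondition ((3*lim - 9 = -6 or 3*lim + 5 <= 2*m) -> (m - 9 >= 3*m + 3*n or 2*s + 9 < 3)) -> (((1/2)*s + n > 3*j + 1 and (1/4)*j + lim < 7) -> (n + s = -9 -> (1/3)*n + (m + 2) = 1)) must hold; in canonical form it is ((3*lim = 3 or 3*lim <= 2*m - 5) -> (2*m + 3*n <= -9 or 2*s < -6)) -> ((n + (1/2)*s > 3*j + 1 and (1/4)*j + lim < 7) -> (n + s = -9 -> m + (1/3)*n = -1)).
Before lim := lim - 2: ((3*lim = 9 or 3*lim <= 2*m + 1) -> (2*m + 3*n <= -9 or 2*s < -6)) -> ((n + (1/2)*s > 3*j + 1 and (1/4)*j + lim < 9) -> (n + s = -9 -> m + (1/3)*n = -1))
Before m := n + 8: ((3*lim = 9 or 3*lim <= 2*n + 17) -> (5*n <= -25 or 2*s < -6)) -> ((n + (1/2)*s > 3*j + 1 and (1/4)*j + lim < 9) -> (n + s = -9 -> (4/3)*n = -9))
Before n := n + 3*s: ((3*lim = 9 or 3*lim <= 2*n + 6*s + 17) -> (5*n + 15*s <= -25 or 2*s < -6)) -> ((n + (7/2)*s > 3*j + 1 and (1/4)*j + lim < 9) -> (n + 4*s = -9 -> (4/3)*n + 4*s = -9))
The weakest precondition is ((3*lim = 9 or 3*lim <= 2*n + 6*s + 17) -> (5*n + 15*s <= -25 or 2*s < -6)) -> ((n + (7/2)*s > 3*j + 1 and (1/4)*j + lim < 9) -> (n + 4*s = -9 -> (4/3)*n + 4*s = -9)).
Check whether ((2*n + 6*s >= -11 -> (5*n + 15*s <= -25 or 2*s < -6)) -> ((n + (7/2)*s > 3*j + 1 and (1/4)*j < 7) -> (n + 4*s = -9 -> (4/3)*n + 4*s = -9))) and lim = 2 implies it.
Every state satisfying the precondition satisfies the weakest precondition: the implication holds.
Answer: valid


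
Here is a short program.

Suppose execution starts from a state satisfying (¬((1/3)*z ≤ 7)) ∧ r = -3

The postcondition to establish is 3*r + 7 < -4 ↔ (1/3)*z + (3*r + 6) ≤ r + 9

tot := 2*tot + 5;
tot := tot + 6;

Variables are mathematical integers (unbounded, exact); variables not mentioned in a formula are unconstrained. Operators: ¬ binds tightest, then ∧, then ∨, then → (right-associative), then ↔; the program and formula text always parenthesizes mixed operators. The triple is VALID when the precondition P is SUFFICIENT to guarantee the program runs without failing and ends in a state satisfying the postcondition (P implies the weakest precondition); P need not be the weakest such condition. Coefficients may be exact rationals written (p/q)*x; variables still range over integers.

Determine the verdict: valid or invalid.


Working backward. After the program, the postcondition 3*r + 7 < -4 ↔ (1/3)*z + (3*r + 6) ≤ r + 9 must hold; in canonical form it is 3*r < -11 ↔ 2*r + (1/3)*z ≤ 3.
Before tot := tot + 6: 3*r < -11 ↔ 2*r + (1/3)*z ≤ 3
Before tot := 2*tot + 5: 3*r < -11 ↔ 2*r + (1/3)*z ≤ 3
The weakest precondition is 3*r < -11 ↔ 2*r + (1/3)*z ≤ 3.
Check whether (¬((1/3)*z ≤ 7)) ∧ r = -3 implies it.
Countermodel: at the initial state r = -3, z = 22, the precondition holds but the weakest precondition fails.
Answer: invalid


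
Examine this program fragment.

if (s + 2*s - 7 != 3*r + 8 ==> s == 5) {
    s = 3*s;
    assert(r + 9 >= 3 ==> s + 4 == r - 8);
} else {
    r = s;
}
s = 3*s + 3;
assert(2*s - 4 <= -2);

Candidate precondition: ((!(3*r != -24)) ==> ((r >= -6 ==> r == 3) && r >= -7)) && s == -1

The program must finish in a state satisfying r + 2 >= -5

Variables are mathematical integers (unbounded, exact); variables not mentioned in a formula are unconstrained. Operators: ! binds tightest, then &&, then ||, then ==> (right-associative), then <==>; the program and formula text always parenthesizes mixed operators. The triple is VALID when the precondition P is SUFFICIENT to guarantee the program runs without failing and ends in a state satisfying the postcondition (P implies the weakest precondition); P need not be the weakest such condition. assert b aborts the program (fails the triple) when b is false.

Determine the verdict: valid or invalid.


Working backward. After the program, the postcondition r + 2 >= -5 must hold; in canonical form it is r >= -7.
Before assert 2*s - 4 <= -2: 2*s <= 2 && r >= -7
Before s := 3*s + 3: 6*s <= -4 && r >= -7
Then branch requires (r >= -6 ==> 3*s == r - 12) && 18*s <= -4 && r >= -7; else branch requires 6*s <= -4 && s >= -7.
Before the if: ((3*s != 3*r + 15 ==> s == 5) ==> ((r >= -6 ==> 3*s == r - 12) && 18*s <= -4 && r >= -7)) && ((!(3*s != 3*r + 15 ==> s == 5)) ==> (6*s <= -4 && s >= -7))
The weakest precondition is ((3*s != 3*r + 15 ==> s == 5) ==> ((r >= -6 ==> 3*s == r - 12) && 18*s <= -4 && r >= -7)) && ((!(3*s != 3*r + 15 ==> s == 5)) ==> (6*s <= -4 && s >= -7)).
Check whether ((!(3*r != -24)) ==> ((r >= -6 ==> r == 3) && r >= -7)) && s == -1 implies it.
Countermodel: at the initial state r = -6, s = -1, the precondition holds but the weakest precondition fails.
Answer: invalid


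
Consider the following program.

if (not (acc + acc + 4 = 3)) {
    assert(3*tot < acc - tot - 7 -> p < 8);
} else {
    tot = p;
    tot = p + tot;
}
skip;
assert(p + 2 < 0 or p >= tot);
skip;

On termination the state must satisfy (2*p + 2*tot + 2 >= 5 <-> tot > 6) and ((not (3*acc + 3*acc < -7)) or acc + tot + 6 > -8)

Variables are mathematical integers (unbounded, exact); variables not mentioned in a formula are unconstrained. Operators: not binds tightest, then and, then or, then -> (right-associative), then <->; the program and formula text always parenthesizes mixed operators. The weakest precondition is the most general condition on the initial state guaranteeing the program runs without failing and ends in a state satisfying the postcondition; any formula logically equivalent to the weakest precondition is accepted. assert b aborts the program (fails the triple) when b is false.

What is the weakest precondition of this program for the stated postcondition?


Working backward. After the program, the postcondition (2*p + 2*tot + 2 >= 5 <-> tot > 6) and ((not (3*acc + 3*acc < -7)) or acc + tot + 6 > -8) must hold; in canonical form it is (2*p + 2*tot >= 3 <-> tot > 6) and ((not (6*acc < -7)) or acc + tot > -14).
Before skip: (2*p + 2*tot >= 3 <-> tot > 6) and ((not (6*acc < -7)) or acc + tot > -14)
Before assert p + 2 < 0 or p >= tot: (p < -2 or p >= tot) and (2*p + 2*tot >= 3 <-> tot > 6) and ((not (6*acc < -7)) or acc + tot > -14)
Before skip: (p < -2 or p >= tot) and (2*p + 2*tot >= 3 <-> tot > 6) and ((not (6*acc < -7)) or acc + tot > -14)
Then branch requires (4*tot < acc - 7 -> p < 8) and (p < -2 or p >= tot) and (2*p + 2*tot >= 3 <-> tot > 6) and ((not (6*acc < -7)) or acc + tot > -14); else branch requires (p < -2 or p <= 0) and (6*p >= 3 <-> 2*p > 6) and ((not (6*acc < -7)) or acc + 2*p > -14).
Before the if: ((not (2*acc = -1)) -> ((4*tot < acc - 7 -> p < 8) and (p < -2 or p >= tot) and (2*p + 2*tot >= 3 <-> tot > 6) and ((not (6*acc < -7)) or acc + tot > -14))) and (2*acc = -1 -> ((p < -2 or p <= 0) and (6*p >= 3 <-> 2*p > 6) and ((not (6*acc < -7)) or acc + 2*p > -14)))
Answer: WP = ((not (2*acc = -1)) -> ((4*tot < acc - 7 -> p < 8) and (p < -2 or p >= tot) and (2*p + 2*tot >= 3 <-> tot > 6) and ((not (6*acc < -7)) or acc + tot > -14))) and (2*acc = -1 -> ((p < -2 or p <= 0) and (6*p >= 3 <-> 2*p > 6) and ((not (6*acc < -7)) or acc + 2*p > -14)))
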